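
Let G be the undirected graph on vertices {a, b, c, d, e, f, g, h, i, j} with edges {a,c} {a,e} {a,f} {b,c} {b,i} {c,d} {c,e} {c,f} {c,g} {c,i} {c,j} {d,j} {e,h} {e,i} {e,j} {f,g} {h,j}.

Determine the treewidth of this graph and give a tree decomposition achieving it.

The largest bag has 3 vertices, giving width 2; this decomposition certifies tw(G) ≤ 2. For the lower bound, the 3 vertices {e, h, j} are pairwise adjacent, and any tree decomposition puts a clique entirely inside one bag — forcing width ≥ 2. Hence tw(G) = 2 exactly.

Treewidth 2.
Bags: B1 = {a, c, e}  B2 = {c, e, j}  B3 = {e, h, j}  B4 = {c, d, j}  B5 = {a, c, f}  B6 = {c, e, i}  B7 = {b, c, i}  B8 = {c, f, g}
Tree: B1–B2, B2–B3, B2–B4, B1–B5, B2–B6, B6–B7, B5–B8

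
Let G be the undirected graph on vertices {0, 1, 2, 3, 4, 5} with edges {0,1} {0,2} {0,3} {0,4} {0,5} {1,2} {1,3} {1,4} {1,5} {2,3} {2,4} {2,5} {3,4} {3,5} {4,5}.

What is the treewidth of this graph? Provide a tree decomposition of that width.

A single bag containing all 6 vertices is trivially a valid decomposition of width 5. Conversely, {0, 1, 2, 3, 4, 5} is a clique of size 6, and the vertices of any clique must share a bag in every tree decomposition; so some bag has ≥ 6 vertices and tw(G) ≥ 5. Therefore the treewidth is 5.

Treewidth 5.
One such decomposition:
Bags: B1 = {0, 1, 2, 3, 4, 5}
Tree: (single bag)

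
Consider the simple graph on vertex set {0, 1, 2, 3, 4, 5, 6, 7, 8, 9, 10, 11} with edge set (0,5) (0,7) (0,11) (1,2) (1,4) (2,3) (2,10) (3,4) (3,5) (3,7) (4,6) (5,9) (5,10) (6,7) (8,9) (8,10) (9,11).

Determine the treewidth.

A width-3 tree decomposition is:
Bags: B1 = {0, 8, 9, 11}  B2 = {0, 5, 8, 9}  B3 = {0, 5, 8, 10}  B4 = {0, 5, 7, 10}  B5 = {3, 5, 7, 10}  B6 = {2, 3, 7, 10}  B7 = {2, 3, 6, 7}  B8 = {2, 3, 4, 6}  B9 = {1, 2, 4, 6}
Tree: B1–B2, B2–B3, B3–B4, B4–B5, B5–B6, B6–B7, B7–B8, B8–B9
Every bag has size at most 4, so the width is 4 − 1 = 3 and tw(G) ≤ 3. For the lower bound: the 4 vertex sets {8,9,11}, {0}, {5}, {2,3,7,10} are disjoint, each induces a connected subgraph, and every pair is joined by at least one edge of G. Contracting each set to a single vertex therefore yields K_{4} as a minor, and since treewidth is minor-monotone, tw(G) ≥ tw(K_{4}) = 3. Hence tw(G) = 3 exactly.

3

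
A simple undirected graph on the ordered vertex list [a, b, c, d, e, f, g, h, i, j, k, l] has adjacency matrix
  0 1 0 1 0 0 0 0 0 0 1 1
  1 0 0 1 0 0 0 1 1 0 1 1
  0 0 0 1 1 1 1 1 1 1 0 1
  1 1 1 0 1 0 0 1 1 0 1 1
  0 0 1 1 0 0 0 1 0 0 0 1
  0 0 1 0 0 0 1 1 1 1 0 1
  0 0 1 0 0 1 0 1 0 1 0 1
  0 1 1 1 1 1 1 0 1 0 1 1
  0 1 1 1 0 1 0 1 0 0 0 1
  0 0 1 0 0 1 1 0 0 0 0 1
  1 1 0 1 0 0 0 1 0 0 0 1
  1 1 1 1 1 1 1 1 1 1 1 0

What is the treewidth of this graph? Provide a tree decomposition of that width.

Each bag holds 5 vertices, so the decomposition has width 4, which upper-bounds the treewidth. For the lower bound, the 5 vertices {c, f, g, j, l} are pairwise adjacent, and any tree decomposition puts a clique entirely inside one bag — forcing width ≥ 4. Therefore the treewidth is 4.

Treewidth 4.
One optimal decomposition is:
Bags: B1 = {c, d, h, i, l}  B2 = {c, d, e, h, l}  B3 = {c, f, h, i, l}  B4 = {b, d, h, i, l}  B5 = {b, d, h, k, l}  B6 = {c, f, g, h, l}  B7 = {c, f, g, j, l}  B8 = {a, b, d, k, l}
Tree: B1–B2, B1–B3, B1–B4, B4–B5, B3–B6, B6–B7, B5–B8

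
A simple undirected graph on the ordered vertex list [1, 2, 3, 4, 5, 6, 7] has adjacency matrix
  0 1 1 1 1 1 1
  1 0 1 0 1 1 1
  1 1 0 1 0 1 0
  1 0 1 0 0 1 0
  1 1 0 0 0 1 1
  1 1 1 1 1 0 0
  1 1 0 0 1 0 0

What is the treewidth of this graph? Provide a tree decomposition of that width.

Every bag has size at most 4, so the width is 4 − 1 = 3 and tw(G) ≤ 3. Conversely, {1, 2, 3, 6} is a clique of size 4, and the vertices of any clique must share a bag in every tree decomposition; so some bag has ≥ 4 vertices and tw(G) ≥ 3. Hence tw(G) = 3 exactly.

Treewidth 3.
One such decomposition:
Bags: B1 = {1, 2, 5, 6}  B2 = {1, 2, 3, 6}  B3 = {1, 2, 5, 7}  B4 = {1, 3, 4, 6}
Tree: B1–B2, B1–B3, B2–B4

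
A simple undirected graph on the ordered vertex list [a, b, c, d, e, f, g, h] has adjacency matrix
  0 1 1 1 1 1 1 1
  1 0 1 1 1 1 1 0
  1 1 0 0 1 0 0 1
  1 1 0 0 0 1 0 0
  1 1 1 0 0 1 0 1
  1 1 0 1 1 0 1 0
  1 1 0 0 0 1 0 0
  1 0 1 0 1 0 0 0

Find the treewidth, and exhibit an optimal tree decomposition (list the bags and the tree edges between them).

Treewidth 3.
One such decomposition:
Bags: B1 = {a, b, e, f}  B2 = {a, b, f, g}  B3 = {a, b, c, e}  B4 = {a, c, e, h}  B5 = {a, b, d, f}
Tree: B1–B2, B1–B3, B3–B4, B1–B5

The largest bag has 4 vertices, giving width 3; this decomposition certifies tw(G) ≤ 3. For the lower bound, the 4 vertices {a, c, e, h} are pairwise adjacent, and any tree decomposition puts a clique entirely inside one bag — forcing width ≥ 3. The upper and lower bounds meet at 3, so that is the treewidth.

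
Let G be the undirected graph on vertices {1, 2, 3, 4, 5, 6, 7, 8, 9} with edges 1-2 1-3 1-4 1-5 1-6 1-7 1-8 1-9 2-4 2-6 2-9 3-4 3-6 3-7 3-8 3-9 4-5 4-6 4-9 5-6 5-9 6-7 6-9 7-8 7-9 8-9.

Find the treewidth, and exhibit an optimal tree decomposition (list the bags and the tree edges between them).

Every bag has size at most 5, so the width is 5 − 1 = 4 and tw(G) ≤ 4. On the other hand G contains the 5-clique {1, 3, 7, 8, 9}. A clique must lie in a single bag of any decomposition, so no decomposition can have width below 4. Combining the bounds, tw(G) = 4.

Treewidth 4.
Bags: B1 = {1, 2, 4, 6, 9}  B2 = {1, 3, 4, 6, 9}  B3 = {1, 4, 5, 6, 9}  B4 = {1, 3, 6, 7, 9}  B5 = {1, 3, 7, 8, 9}
Tree: B1–B2, B2–B3, B2–B4, B4–B5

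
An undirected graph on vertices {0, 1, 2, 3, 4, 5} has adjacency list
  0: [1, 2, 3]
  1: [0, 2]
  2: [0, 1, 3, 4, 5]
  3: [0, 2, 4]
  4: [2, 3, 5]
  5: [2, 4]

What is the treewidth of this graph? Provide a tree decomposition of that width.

Every bag has size at most 3, so the width is 3 − 1 = 2 and tw(G) ≤ 2. For the lower bound, the 3 vertices {0, 1, 2} are pairwise adjacent, and any tree decomposition puts a clique entirely inside one bag — forcing width ≥ 2. The upper and lower bounds meet at 2, so that is the treewidth.

Treewidth 2.
One such decomposition:
Bags: B1 = {0, 2, 3}  B2 = {2, 3, 4}  B3 = {0, 1, 2}  B4 = {2, 4, 5}
Tree: B1–B2, B1–B3, B2–B4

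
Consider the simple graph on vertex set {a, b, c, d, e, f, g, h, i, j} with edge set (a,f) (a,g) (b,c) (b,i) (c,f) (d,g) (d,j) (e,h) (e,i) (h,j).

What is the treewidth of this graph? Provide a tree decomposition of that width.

The largest bag has 3 vertices, giving width 2; this decomposition certifies tw(G) ≤ 2. The edges h–j–d–g–a–f–c–b–i–e–h form a cycle, so G is not a tree and its treewidth is at least 2. Combining the bounds, tw(G) = 2.

Treewidth 2.
One such decomposition:
Bags: B1 = {d, h, j}  B2 = {d, g, h}  B3 = {a, g, h}  B4 = {a, f, h}  B5 = {c, f, h}  B6 = {b, c, h}  B7 = {b, h, i}  B8 = {e, h, i}
Tree: B1–B2, B2–B3, B3–B4, B4–B5, B5–B6, B6–B7, B7–B8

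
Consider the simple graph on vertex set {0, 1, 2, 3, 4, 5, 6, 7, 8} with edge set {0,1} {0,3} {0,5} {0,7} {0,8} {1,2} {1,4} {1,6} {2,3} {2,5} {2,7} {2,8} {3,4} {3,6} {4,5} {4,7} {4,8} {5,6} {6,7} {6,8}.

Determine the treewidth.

4

A width-4 tree decomposition is:
Bags: B1 = {0, 2, 4, 5, 6}  B2 = {0, 2, 4, 6, 8}  B3 = {0, 1, 2, 4, 6}  B4 = {0, 2, 4, 6, 7}  B5 = {0, 2, 3, 4, 6}
Tree: B1–B2, B2–B3, B3–B4, B4–B5
Each bag holds 5 vertices, so the decomposition has width 4, which upper-bounds the treewidth. For the lower bound: the 5 vertex sets {2,5}, {0,8}, {1,6}, {4}, {7} are disjoint, each induces a connected subgraph, and every pair is joined by at least one edge of G. Contracting each set to a single vertex therefore yields K_{5} as a minor, and since treewidth is minor-monotone, tw(G) ≥ tw(K_{5}) = 4. Hence tw(G) = 4 exactly.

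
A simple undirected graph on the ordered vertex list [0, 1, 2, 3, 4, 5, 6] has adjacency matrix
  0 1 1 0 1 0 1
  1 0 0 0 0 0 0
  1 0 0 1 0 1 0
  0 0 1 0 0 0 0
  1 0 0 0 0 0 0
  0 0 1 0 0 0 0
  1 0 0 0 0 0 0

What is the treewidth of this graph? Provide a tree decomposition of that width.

Treewidth 1.
One optimal decomposition is:
Bags: B1 = {0, 2}  B2 = {0, 4}  B3 = {2, 3}  B4 = {2, 5}  B5 = {0, 6}  B6 = {0, 1}
Tree: B1–B2, B1–B3, B3–B4, B1–B5, B1–B6

Each bag holds 2 vertices, so the decomposition has width 1, which upper-bounds the treewidth. Since G has at least one edge (e.g. 2–0), it is not an edgeless graph, so tw(G) ≥ 1. Combining the bounds, tw(G) = 1.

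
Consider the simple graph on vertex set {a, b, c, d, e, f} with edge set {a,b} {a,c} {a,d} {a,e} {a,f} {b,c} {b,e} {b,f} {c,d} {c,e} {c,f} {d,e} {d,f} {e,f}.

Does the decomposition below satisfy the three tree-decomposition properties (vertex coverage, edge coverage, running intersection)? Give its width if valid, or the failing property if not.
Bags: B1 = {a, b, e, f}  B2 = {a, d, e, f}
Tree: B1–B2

No — vertex c appears in no bag.

A tree decomposition must satisfy three properties: every vertex lies in some bag; for every edge, both endpoints lie together in some bag; and for every vertex, the bags containing it form a connected subtree. Here vertex c appears in no bag, so the decomposition is invalid.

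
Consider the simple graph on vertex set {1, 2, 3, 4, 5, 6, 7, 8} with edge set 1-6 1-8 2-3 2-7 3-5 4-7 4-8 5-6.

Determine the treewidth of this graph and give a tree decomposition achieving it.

Every bag has size at most 3, so the width is 3 − 1 = 2 and tw(G) ≤ 2. The edges 8–4–7–2–3–5–6–1–8 form a cycle, so G is not a tree and its treewidth is at least 2. Combining the bounds, tw(G) = 2.

Treewidth 2.
One such decomposition:
Bags: B1 = {4, 7, 8}  B2 = {2, 7, 8}  B3 = {2, 3, 8}  B4 = {3, 5, 8}  B5 = {5, 6, 8}  B6 = {1, 6, 8}
Tree: B1–B2, B2–B3, B3–B4, B4–B5, B5–B6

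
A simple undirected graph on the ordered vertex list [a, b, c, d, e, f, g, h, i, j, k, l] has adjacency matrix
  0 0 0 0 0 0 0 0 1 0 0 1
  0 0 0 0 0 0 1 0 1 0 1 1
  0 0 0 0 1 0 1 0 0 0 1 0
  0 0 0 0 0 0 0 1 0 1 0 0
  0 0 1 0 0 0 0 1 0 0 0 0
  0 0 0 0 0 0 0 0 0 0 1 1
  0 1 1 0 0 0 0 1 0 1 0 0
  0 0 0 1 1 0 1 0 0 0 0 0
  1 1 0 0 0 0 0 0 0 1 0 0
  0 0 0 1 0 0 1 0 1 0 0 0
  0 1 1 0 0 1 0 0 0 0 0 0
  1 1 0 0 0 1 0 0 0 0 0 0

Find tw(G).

A width-3 tree decomposition is:
Bags: B1 = {c, d, e, h}  B2 = {c, d, g, h}  B3 = {c, d, g, j}  B4 = {c, g, j, k}  B5 = {b, g, j, k}  B6 = {b, i, j, k}  B7 = {b, f, i, k}  B8 = {b, f, i, l}  B9 = {a, f, i, l}
Tree: B1–B2, B2–B3, B3–B4, B4–B5, B5–B6, B6–B7, B7–B8, B8–B9
Every bag has size at most 4, so the width is 4 − 1 = 3 and tw(G) ≤ 3. For the lower bound: the 4 vertex sets {d,e,h}, {c}, {g}, {b,i,j,k} are disjoint, each induces a connected subgraph, and every pair is joined by at least one edge of G. Contracting each set to a single vertex therefore yields K_{4} as a minor, and since treewidth is minor-monotone, tw(G) ≥ tw(K_{4}) = 3. The upper and lower bounds meet at 3, so that is the treewidth.

3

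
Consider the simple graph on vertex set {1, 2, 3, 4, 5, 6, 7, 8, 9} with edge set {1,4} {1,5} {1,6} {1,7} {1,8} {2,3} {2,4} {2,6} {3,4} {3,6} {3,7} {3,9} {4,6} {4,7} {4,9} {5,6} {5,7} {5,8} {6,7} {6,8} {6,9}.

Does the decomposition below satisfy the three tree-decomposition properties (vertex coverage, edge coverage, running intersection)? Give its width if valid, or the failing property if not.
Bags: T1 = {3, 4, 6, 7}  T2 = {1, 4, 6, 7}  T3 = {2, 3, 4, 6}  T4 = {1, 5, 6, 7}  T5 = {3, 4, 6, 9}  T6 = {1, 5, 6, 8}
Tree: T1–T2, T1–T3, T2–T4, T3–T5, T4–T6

Yes; width 3.

Every vertex of G appears in some bag (union = {1, 2, 3, 4, 5, 6, 7, 8, 9}); every edge is covered by a bag; and for each vertex v the set of bags containing v is connected in the bag tree. The decomposition is therefore valid. The largest bag has 4 vertices, so the width is 3.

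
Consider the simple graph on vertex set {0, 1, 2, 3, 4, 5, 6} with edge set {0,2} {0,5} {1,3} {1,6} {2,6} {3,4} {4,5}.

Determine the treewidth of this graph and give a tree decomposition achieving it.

The largest bag has 3 vertices, giving width 2; this decomposition certifies tw(G) ≤ 2. The edges 5–0–2–6–1–3–4–5 form a cycle, so G is not a tree and its treewidth is at least 2. The upper and lower bounds meet at 2, so that is the treewidth.

Treewidth 2.
One optimal decomposition is:
Bags: B1 = {0, 2, 5}  B2 = {2, 5, 6}  B3 = {1, 5, 6}  B4 = {1, 3, 5}  B5 = {3, 4, 5}
Tree: B1–B2, B2–B3, B3–B4, B4–B5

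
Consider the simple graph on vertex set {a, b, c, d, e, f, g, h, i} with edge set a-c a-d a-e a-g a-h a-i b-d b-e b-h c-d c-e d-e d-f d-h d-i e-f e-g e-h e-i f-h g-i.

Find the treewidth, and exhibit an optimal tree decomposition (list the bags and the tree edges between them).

The largest bag has 4 vertices, giving width 3; this decomposition certifies tw(G) ≤ 3. For the lower bound, the 4 vertices {d, e, f, h} are pairwise adjacent, and any tree decomposition puts a clique entirely inside one bag — forcing width ≥ 3. Therefore the treewidth is 3.

Treewidth 3.
Bags: B1 = {a, e, g, i}  B2 = {a, d, e, i}  B3 = {a, c, d, e}  B4 = {a, d, e, h}  B5 = {b, d, e, h}  B6 = {d, e, f, h}
Tree: B1–B2, B2–B3, B2–B4, B4–B5, B4–B6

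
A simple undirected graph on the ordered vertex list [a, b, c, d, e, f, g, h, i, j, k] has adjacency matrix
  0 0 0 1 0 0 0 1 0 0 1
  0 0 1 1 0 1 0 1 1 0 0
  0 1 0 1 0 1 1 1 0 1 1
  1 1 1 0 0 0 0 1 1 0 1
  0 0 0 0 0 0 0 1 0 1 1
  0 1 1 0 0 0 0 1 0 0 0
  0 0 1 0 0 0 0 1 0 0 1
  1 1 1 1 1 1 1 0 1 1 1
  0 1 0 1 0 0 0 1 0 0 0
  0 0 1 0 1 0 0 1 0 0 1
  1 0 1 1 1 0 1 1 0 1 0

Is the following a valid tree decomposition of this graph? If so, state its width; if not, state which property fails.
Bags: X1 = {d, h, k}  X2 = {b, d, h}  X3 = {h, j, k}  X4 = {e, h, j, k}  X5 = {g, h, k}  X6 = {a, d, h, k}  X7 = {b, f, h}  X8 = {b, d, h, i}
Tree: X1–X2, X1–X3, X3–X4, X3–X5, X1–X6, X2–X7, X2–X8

No — vertex c appears in no bag.

A tree decomposition must satisfy three properties: every vertex lies in some bag; for every edge, both endpoints lie together in some bag; and for every vertex, the bags containing it form a connected subtree. Here vertex c appears in no bag, so the decomposition is invalid.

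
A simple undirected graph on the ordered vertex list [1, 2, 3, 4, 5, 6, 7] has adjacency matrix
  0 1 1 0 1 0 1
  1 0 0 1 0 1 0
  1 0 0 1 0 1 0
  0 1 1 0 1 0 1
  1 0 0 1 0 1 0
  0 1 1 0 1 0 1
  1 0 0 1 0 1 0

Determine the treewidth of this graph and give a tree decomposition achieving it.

The largest bag has 4 vertices, giving width 3; this decomposition certifies tw(G) ≤ 3. For the lower bound: the 4 vertex sets {1,3}, {4,5}, {6}, {2} are disjoint, each induces a connected subgraph, and every pair is joined by at least one edge of G. Contracting each set to a single vertex therefore yields K_{4} as a minor, and since treewidth is minor-monotone, tw(G) ≥ tw(K_{4}) = 3. Combining the bounds, tw(G) = 3.

Treewidth 3.
Bags: B1 = {1, 3, 4, 6}  B2 = {1, 4, 5, 6}  B3 = {1, 2, 4, 6}  B4 = {1, 4, 6, 7}
Tree: B1–B2, B2–B3, B3–B4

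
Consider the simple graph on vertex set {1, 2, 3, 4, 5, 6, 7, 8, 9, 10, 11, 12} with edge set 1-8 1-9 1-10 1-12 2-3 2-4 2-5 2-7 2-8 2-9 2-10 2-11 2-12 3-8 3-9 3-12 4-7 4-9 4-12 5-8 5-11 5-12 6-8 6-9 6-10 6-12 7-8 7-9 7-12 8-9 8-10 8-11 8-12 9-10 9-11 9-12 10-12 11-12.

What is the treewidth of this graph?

A width-4 tree decomposition is:
Bags: B1 = {2, 8, 9, 11, 12}  B2 = {2, 3, 8, 9, 12}  B3 = {2, 8, 9, 10, 12}  B4 = {2, 7, 8, 9, 12}  B5 = {1, 8, 9, 10, 12}  B6 = {2, 5, 8, 11, 12}  B7 = {6, 8, 9, 10, 12}  B8 = {2, 4, 7, 9, 12}
Tree: B1–B2, B1–B3, B2–B4, B3–B5, B1–B6, B5–B7, B4–B8
Every bag has size at most 5, so the width is 5 − 1 = 4 and tw(G) ≤ 4. On the other hand G contains the 5-clique {1, 8, 9, 10, 12}. A clique must lie in a single bag of any decomposition, so no decomposition can have width below 4. The upper and lower bounds meet at 4, so that is the treewidth.

4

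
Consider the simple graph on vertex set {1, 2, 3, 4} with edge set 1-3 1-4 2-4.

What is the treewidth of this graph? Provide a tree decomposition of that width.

Treewidth 1.
One optimal decomposition is:
Bags: B1 = {1, 3}  B2 = {1, 4}  B3 = {2, 4}
Tree: B1–B2, B2–B3

Every bag has size at most 2, so the width is 2 − 1 = 1 and tw(G) ≤ 1. Any graph with an edge has treewidth ≥ 1, and G has the edge 3–1. Therefore the treewidth is 1.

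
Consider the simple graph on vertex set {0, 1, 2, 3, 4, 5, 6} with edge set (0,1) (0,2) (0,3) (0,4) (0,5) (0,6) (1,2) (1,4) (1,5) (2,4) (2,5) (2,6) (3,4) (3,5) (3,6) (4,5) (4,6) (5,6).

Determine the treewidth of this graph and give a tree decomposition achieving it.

Treewidth 4.
Bags: B1 = {0, 3, 4, 5, 6}  B2 = {0, 2, 4, 5, 6}  B3 = {0, 1, 2, 4, 5}
Tree: B1–B2, B2–B3

Each bag holds 5 vertices, so the decomposition has width 4, which upper-bounds the treewidth. Conversely, {0, 1, 2, 4, 5} is a clique of size 5, and the vertices of any clique must share a bag in every tree decomposition; so some bag has ≥ 5 vertices and tw(G) ≥ 4. The upper and lower bounds meet at 4, so that is the treewidth.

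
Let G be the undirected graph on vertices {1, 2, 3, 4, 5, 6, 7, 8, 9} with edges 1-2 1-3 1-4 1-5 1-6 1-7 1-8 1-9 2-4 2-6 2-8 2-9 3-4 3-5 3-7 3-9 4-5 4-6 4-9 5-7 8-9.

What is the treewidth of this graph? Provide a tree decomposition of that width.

Treewidth 3.
Bags: B1 = {1, 2, 4, 9}  B2 = {1, 3, 4, 9}  B3 = {1, 2, 8, 9}  B4 = {1, 3, 4, 5}  B5 = {1, 3, 5, 7}  B6 = {1, 2, 4, 6}
Tree: B1–B2, B1–B3, B2–B4, B4–B5, B1–B6

Every bag has size at most 4, so the width is 4 − 1 = 3 and tw(G) ≤ 3. For the lower bound, the 4 vertices {1, 2, 8, 9} are pairwise adjacent, and any tree decomposition puts a clique entirely inside one bag — forcing width ≥ 3. The upper and lower bounds meet at 3, so that is the treewidth.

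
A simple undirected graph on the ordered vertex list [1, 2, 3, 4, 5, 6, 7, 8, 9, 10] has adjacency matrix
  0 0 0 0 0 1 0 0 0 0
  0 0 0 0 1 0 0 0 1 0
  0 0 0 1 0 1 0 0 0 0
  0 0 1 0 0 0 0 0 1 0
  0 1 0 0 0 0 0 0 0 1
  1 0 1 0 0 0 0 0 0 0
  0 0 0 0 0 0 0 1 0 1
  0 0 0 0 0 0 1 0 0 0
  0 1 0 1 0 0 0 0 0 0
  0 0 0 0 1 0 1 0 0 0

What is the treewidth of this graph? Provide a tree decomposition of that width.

The largest bag has 2 vertices, giving width 1; this decomposition certifies tw(G) ≤ 1. G has an edge, so its treewidth is at least 1. Combining the bounds, tw(G) = 1.

Treewidth 1.
One optimal decomposition is:
Bags: B1 = {1, 6}  B2 = {3, 6}  B3 = {3, 4}  B4 = {4, 9}  B5 = {2, 9}  B6 = {2, 5}  B7 = {5, 10}  B8 = {7, 10}  B9 = {7, 8}
Tree: B1–B2, B2–B3, B3–B4, B4–B5, B5–B6, B6–B7, B7–B8, B8–B9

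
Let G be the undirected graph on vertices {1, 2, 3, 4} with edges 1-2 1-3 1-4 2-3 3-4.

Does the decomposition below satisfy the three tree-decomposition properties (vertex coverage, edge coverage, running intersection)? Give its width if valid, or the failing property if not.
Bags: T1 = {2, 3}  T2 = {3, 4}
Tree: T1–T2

No — vertex 1 appears in no bag.

A tree decomposition must satisfy three properties: every vertex lies in some bag; for every edge, both endpoints lie together in some bag; and for every vertex, the bags containing it form a connected subtree. Here vertex 1 appears in no bag, so the decomposition is invalid.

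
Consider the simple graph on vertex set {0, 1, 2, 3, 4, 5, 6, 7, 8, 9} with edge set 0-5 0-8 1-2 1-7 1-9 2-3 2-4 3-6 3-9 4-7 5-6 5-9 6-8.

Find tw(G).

A width-2 tree decomposition is:
Bags: B1 = {2, 4, 7}  B2 = {1, 2, 7}  B3 = {1, 2, 3}  B4 = {1, 3, 9}  B5 = {3, 6, 9}  B6 = {5, 6, 9}  B7 = {5, 6, 8}  B8 = {0, 5, 8}
Tree: B1–B2, B2–B3, B3–B4, B4–B5, B5–B6, B6–B7, B7–B8
The largest bag has 3 vertices, giving width 2; this decomposition certifies tw(G) ≤ 2. Since 4–7–1–2–4 is a cycle in G, G is not acyclic. Forests are exactly the graphs of treewidth ≤ 1, so tw(G) ≥ 2. Therefore the treewidth is 2.

2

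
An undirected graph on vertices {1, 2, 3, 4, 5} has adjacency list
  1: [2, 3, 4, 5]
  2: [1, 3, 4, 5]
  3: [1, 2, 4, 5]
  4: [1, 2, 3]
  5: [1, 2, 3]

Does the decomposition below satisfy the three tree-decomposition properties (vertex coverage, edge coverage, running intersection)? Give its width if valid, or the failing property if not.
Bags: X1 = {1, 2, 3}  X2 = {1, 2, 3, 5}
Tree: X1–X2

No — vertex 4 appears in no bag.

A tree decomposition must satisfy three properties: every vertex lies in some bag; for every edge, both endpoints lie together in some bag; and for every vertex, the bags containing it form a connected subtree. Here vertex 4 appears in no bag, so the decomposition is invalid.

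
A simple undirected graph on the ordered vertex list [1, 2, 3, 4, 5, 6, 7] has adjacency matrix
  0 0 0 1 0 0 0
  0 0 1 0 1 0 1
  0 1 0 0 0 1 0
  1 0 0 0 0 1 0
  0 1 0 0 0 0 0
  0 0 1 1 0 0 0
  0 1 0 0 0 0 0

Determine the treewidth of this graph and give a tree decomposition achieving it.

Each bag holds 2 vertices, so the decomposition has width 1, which upper-bounds the treewidth. Any graph with an edge has treewidth ≥ 1, and G has the edge 3–6. Therefore the treewidth is 1.

Treewidth 1.
One optimal decomposition is:
Bags: B1 = {3, 6}  B2 = {4, 6}  B3 = {2, 3}  B4 = {2, 5}  B5 = {2, 7}  B6 = {1, 4}
Tree: B1–B2, B1–B3, B3–B4, B4–B5, B2–B6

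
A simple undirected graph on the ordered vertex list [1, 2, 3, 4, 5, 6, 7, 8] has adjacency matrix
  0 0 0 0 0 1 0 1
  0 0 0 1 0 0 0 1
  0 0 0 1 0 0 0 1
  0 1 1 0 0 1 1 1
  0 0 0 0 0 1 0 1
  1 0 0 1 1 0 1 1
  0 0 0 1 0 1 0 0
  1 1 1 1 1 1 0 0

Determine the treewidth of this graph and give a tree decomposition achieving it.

Treewidth 2.
One optimal decomposition is:
Bags: B1 = {5, 6, 8}  B2 = {4, 6, 8}  B3 = {1, 6, 8}  B4 = {4, 6, 7}  B5 = {2, 4, 8}  B6 = {3, 4, 8}
Tree: B1–B2, B2–B3, B2–B4, B2–B5, B5–B6

The largest bag has 3 vertices, giving width 2; this decomposition certifies tw(G) ≤ 2. On the other hand G contains the 3-clique {1, 6, 8}. A clique must lie in a single bag of any decomposition, so no decomposition can have width below 2. Hence tw(G) = 2 exactly.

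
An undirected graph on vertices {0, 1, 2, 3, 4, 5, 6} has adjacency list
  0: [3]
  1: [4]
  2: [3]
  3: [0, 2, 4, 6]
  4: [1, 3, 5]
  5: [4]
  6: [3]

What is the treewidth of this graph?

1

A width-1 tree decomposition is:
Bags: B1 = {3, 4}  B2 = {3, 6}  B3 = {4, 5}  B4 = {2, 3}  B5 = {1, 4}  B6 = {0, 3}
Tree: B1–B2, B1–B3, B1–B4, B1–B5, B4–B6
The largest bag has 2 vertices, giving width 1; this decomposition certifies tw(G) ≤ 1. Since G has at least one edge (e.g. 4–3), it is not an edgeless graph, so tw(G) ≥ 1. Combining the bounds, tw(G) = 1.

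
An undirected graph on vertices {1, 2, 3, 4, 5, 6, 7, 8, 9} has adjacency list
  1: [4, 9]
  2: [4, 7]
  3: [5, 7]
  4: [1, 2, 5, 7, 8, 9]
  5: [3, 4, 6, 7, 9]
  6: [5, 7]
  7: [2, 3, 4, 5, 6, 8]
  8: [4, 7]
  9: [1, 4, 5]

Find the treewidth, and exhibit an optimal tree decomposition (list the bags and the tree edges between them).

Treewidth 2.
One such decomposition:
Bags: B1 = {4, 5, 9}  B2 = {4, 5, 7}  B3 = {3, 5, 7}  B4 = {2, 4, 7}  B5 = {1, 4, 9}  B6 = {5, 6, 7}  B7 = {4, 7, 8}
Tree: B1–B2, B2–B3, B2–B4, B1–B5, B2–B6, B4–B7

Each bag holds 3 vertices, so the decomposition has width 2, which upper-bounds the treewidth. For the lower bound, the 3 vertices {3, 5, 7} are pairwise adjacent, and any tree decomposition puts a clique entirely inside one bag — forcing width ≥ 2. Therefore the treewidth is 2.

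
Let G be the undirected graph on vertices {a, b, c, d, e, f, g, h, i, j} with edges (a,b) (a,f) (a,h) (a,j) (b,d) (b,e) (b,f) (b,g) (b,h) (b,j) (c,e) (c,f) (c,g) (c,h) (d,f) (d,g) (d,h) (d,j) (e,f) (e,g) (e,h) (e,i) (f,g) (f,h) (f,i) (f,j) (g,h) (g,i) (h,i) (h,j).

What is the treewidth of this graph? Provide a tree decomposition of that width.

The largest bag has 5 vertices, giving width 4; this decomposition certifies tw(G) ≤ 4. On the other hand G contains the 5-clique {b, d, f, g, h}. A clique must lie in a single bag of any decomposition, so no decomposition can have width below 4. Therefore the treewidth is 4.

Treewidth 4.
One such decomposition:
Bags: B1 = {b, e, f, g, h}  B2 = {c, e, f, g, h}  B3 = {b, d, f, g, h}  B4 = {b, d, f, h, j}  B5 = {a, b, f, h, j}  B6 = {e, f, g, h, i}
Tree: B1–B2, B1–B3, B3–B4, B4–B5, B2–B6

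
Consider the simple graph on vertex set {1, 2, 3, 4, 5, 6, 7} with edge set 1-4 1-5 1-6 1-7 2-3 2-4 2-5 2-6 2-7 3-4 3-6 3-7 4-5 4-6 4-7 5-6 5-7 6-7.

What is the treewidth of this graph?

4

A width-4 tree decomposition is:
Bags: B1 = {2, 4, 5, 6, 7}  B2 = {2, 3, 4, 6, 7}  B3 = {1, 4, 5, 6, 7}
Tree: B1–B2, B1–B3
Each bag holds 5 vertices, so the decomposition has width 4, which upper-bounds the treewidth. Conversely, {1, 4, 5, 6, 7} is a clique of size 5, and the vertices of any clique must share a bag in every tree decomposition; so some bag has ≥ 5 vertices and tw(G) ≥ 4. Therefore the treewidth is 4.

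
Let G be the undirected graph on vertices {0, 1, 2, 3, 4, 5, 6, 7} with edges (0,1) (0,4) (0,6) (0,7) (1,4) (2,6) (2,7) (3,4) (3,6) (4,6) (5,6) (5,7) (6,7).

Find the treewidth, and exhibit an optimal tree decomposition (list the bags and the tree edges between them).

Treewidth 2.
One such decomposition:
Bags: B1 = {3, 4, 6}  B2 = {0, 4, 6}  B3 = {0, 1, 4}  B4 = {0, 6, 7}  B5 = {5, 6, 7}  B6 = {2, 6, 7}
Tree: B1–B2, B2–B3, B2–B4, B4–B5, B5–B6

The largest bag has 3 vertices, giving width 2; this decomposition certifies tw(G) ≤ 2. On the other hand G contains the 3-clique {0, 1, 4}. A clique must lie in a single bag of any decomposition, so no decomposition can have width below 2. Hence tw(G) = 2 exactly.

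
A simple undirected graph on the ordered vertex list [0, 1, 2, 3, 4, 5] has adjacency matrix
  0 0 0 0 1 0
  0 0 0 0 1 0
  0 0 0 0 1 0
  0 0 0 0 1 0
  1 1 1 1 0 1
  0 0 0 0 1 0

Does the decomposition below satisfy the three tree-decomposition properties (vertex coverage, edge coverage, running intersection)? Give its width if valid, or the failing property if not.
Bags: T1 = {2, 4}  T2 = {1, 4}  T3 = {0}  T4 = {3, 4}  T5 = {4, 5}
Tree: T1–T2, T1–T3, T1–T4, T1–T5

A tree decomposition must satisfy three properties: every vertex lies in some bag; for every edge, both endpoints lie together in some bag; and for every vertex, the bags containing it form a connected subtree. Here edge (4,0) lies in no bag, so the decomposition is invalid.

No — edge (4,0) lies in no bag.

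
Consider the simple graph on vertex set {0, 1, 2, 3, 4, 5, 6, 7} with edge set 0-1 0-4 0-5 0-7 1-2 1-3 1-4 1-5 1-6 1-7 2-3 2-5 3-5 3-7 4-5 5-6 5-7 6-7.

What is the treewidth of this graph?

3

A width-3 tree decomposition is:
Bags: B1 = {1, 5, 6, 7}  B2 = {0, 1, 5, 7}  B3 = {0, 1, 4, 5}  B4 = {1, 3, 5, 7}  B5 = {1, 2, 3, 5}
Tree: B1–B2, B2–B3, B2–B4, B4–B5
The largest bag has 4 vertices, giving width 3; this decomposition certifies tw(G) ≤ 3. Conversely, {1, 2, 3, 5} is a clique of size 4, and the vertices of any clique must share a bag in every tree decomposition; so some bag has ≥ 4 vertices and tw(G) ≥ 3. The upper and lower bounds meet at 3, so that is the treewidth.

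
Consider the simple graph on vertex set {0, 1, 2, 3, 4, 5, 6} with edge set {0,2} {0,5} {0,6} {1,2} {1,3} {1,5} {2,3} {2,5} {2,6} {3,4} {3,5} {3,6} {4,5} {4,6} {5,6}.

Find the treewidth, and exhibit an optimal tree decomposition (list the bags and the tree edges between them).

The largest bag has 4 vertices, giving width 3; this decomposition certifies tw(G) ≤ 3. For the lower bound, the 4 vertices {0, 2, 5, 6} are pairwise adjacent, and any tree decomposition puts a clique entirely inside one bag — forcing width ≥ 3. The upper and lower bounds meet at 3, so that is the treewidth.

Treewidth 3.
One such decomposition:
Bags: B1 = {3, 4, 5, 6}  B2 = {2, 3, 5, 6}  B3 = {0, 2, 5, 6}  B4 = {1, 2, 3, 5}
Tree: B1–B2, B2–B3, B2–B4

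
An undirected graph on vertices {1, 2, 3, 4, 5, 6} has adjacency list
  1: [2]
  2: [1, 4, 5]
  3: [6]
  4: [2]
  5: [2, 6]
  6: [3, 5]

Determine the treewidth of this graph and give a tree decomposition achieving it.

Every bag has size at most 2, so the width is 2 − 1 = 1 and tw(G) ≤ 1. Since G has at least one edge (e.g. 3–6), it is not an edgeless graph, so tw(G) ≥ 1. Therefore the treewidth is 1.

Treewidth 1.
Bags: B1 = {3, 6}  B2 = {5, 6}  B3 = {2, 5}  B4 = {1, 2}  B5 = {2, 4}
Tree: B1–B2, B2–B3, B3–B4, B4–B5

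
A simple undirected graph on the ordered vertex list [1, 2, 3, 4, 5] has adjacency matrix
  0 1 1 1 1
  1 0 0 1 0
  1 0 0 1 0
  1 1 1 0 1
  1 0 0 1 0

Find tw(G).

A width-2 tree decomposition is:
Bags: B1 = {1, 4, 5}  B2 = {1, 2, 4}  B3 = {1, 3, 4}
Tree: B1–B2, B1–B3
Each bag holds 3 vertices, so the decomposition has width 2, which upper-bounds the treewidth. On the other hand G contains the 3-clique {1, 2, 4}. A clique must lie in a single bag of any decomposition, so no decomposition can have width below 2. Therefore the treewidth is 2.

2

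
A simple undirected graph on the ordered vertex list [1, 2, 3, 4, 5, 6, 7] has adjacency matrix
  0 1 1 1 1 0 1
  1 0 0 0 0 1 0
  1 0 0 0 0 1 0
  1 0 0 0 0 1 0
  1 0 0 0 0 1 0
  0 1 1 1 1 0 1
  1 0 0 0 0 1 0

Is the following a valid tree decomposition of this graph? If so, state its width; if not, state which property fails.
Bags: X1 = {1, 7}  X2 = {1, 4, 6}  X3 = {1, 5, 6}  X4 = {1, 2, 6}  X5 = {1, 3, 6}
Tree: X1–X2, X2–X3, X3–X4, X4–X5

A tree decomposition must satisfy three properties: every vertex lies in some bag; for every edge, both endpoints lie together in some bag; and for every vertex, the bags containing it form a connected subtree. Here edge (6,7) lies in no bag, so the decomposition is invalid.

No — edge (6,7) lies in no bag.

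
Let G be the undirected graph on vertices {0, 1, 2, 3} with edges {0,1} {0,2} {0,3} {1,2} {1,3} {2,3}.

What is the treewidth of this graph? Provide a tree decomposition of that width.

With just one bag of size 4, the width is 4 − 1 = 3, so tw(G) ≤ 3. Conversely, {0, 1, 2, 3} is a clique of size 4, and the vertices of any clique must share a bag in every tree decomposition; so some bag has ≥ 4 vertices and tw(G) ≥ 3. Combining the bounds, tw(G) = 3.

Treewidth 3.
One optimal decomposition is:
Bags: B1 = {0, 1, 2, 3}
Tree: (single bag)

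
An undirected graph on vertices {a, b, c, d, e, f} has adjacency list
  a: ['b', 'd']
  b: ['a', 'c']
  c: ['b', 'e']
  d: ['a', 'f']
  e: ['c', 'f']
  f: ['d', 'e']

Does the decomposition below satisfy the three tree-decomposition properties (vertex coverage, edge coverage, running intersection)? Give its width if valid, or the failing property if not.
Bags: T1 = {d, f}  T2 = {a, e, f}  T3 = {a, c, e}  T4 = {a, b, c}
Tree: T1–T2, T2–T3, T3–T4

A tree decomposition must satisfy three properties: every vertex lies in some bag; for every edge, both endpoints lie together in some bag; and for every vertex, the bags containing it form a connected subtree. Here edge (a,d) lies in no bag, so the decomposition is invalid.

No — edge (a,d) lies in no bag.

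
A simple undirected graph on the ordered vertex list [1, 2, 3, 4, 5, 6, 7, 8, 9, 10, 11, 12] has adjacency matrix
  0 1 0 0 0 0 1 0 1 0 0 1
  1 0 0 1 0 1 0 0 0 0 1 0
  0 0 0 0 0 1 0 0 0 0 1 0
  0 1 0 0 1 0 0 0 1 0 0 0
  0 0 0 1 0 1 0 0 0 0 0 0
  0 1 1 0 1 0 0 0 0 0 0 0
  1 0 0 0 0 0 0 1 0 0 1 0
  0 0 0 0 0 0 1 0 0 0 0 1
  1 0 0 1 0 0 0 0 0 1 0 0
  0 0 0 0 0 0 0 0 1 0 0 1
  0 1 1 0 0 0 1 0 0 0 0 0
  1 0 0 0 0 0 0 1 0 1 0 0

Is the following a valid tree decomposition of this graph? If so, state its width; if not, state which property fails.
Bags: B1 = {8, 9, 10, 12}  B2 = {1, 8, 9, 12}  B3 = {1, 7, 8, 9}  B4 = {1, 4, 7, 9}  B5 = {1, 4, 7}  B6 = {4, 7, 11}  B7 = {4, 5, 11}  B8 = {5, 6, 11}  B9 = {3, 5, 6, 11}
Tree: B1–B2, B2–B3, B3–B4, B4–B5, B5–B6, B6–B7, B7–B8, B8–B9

A tree decomposition must satisfy three properties: every vertex lies in some bag; for every edge, both endpoints lie together in some bag; and for every vertex, the bags containing it form a connected subtree. Here vertex 2 appears in no bag, so the decomposition is invalid.

No — vertex 2 appears in no bag.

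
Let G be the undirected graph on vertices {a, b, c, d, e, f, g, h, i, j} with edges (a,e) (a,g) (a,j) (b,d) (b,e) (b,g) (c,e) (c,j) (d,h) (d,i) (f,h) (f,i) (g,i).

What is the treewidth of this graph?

A width-2 tree decomposition is:
Bags: B1 = {f, h, i}  B2 = {d, h, i}  B3 = {d, g, i}  B4 = {b, d, g}  B5 = {a, b, g}  B6 = {a, b, e}  B7 = {a, e, j}  B8 = {c, e, j}
Tree: B1–B2, B2–B3, B3–B4, B4–B5, B5–B6, B6–B7, B7–B8
Each bag holds 3 vertices, so the decomposition has width 2, which upper-bounds the treewidth. Since f–h–d–i–f is a cycle in G, G is not acyclic. Forests are exactly the graphs of treewidth ≤ 1, so tw(G) ≥ 2. The upper and lower bounds meet at 2, so that is the treewidth.

2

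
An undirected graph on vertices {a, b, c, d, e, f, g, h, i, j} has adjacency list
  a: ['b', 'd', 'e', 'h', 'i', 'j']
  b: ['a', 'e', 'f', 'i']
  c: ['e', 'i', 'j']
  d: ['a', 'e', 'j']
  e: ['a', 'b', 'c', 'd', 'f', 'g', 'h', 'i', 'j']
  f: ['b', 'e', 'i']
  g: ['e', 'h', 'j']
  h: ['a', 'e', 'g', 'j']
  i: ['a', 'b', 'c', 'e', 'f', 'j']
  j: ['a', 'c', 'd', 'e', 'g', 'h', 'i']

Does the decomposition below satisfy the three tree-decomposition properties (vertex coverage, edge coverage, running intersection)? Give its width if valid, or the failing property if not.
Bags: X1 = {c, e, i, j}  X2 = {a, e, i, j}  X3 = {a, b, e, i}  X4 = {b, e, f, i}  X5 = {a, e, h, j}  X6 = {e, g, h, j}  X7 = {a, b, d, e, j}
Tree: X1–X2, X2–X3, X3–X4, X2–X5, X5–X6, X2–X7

No — bags containing vertex b are not connected in the tree.

A tree decomposition must satisfy three properties: every vertex lies in some bag; for every edge, both endpoints lie together in some bag; and for every vertex, the bags containing it form a connected subtree. Here bags containing vertex b are not connected in the tree, so the decomposition is invalid.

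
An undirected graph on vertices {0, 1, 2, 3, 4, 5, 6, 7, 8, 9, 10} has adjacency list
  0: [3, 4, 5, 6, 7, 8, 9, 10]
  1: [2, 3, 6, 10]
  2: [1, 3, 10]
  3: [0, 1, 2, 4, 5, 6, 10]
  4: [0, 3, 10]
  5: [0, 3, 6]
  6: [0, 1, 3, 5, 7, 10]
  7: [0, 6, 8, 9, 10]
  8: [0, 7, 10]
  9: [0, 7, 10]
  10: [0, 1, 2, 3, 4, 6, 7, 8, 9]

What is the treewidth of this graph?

A width-3 tree decomposition is:
Bags: B1 = {0, 6, 7, 10}  B2 = {0, 3, 6, 10}  B3 = {1, 3, 6, 10}  B4 = {0, 7, 9, 10}  B5 = {0, 3, 4, 10}  B6 = {1, 2, 3, 10}  B7 = {0, 3, 5, 6}  B8 = {0, 7, 8, 10}
Tree: B1–B2, B2–B3, B1–B4, B2–B5, B3–B6, B2–B7, B1–B8
Every bag has size at most 4, so the width is 4 − 1 = 3 and tw(G) ≤ 3. On the other hand G contains the 4-clique {0, 3, 4, 10}. A clique must lie in a single bag of any decomposition, so no decomposition can have width below 3. Therefore the treewidth is 3.

3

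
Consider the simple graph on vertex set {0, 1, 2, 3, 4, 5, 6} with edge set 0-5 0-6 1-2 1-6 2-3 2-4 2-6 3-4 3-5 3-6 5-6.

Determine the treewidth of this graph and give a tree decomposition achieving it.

Treewidth 2.
One optimal decomposition is:
Bags: B1 = {2, 3, 6}  B2 = {3, 5, 6}  B3 = {1, 2, 6}  B4 = {0, 5, 6}  B5 = {2, 3, 4}
Tree: B1–B2, B1–B3, B2–B4, B1–B5

Each bag holds 3 vertices, so the decomposition has width 2, which upper-bounds the treewidth. For the lower bound, the 3 vertices {2, 3, 4} are pairwise adjacent, and any tree decomposition puts a clique entirely inside one bag — forcing width ≥ 2. Combining the bounds, tw(G) = 2.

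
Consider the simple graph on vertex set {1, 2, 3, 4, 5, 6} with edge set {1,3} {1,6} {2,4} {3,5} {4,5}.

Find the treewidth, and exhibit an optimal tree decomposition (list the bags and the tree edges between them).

The largest bag has 2 vertices, giving width 1; this decomposition certifies tw(G) ≤ 1. G has an edge, so its treewidth is at least 1. Hence tw(G) = 1 exactly.

Treewidth 1.
One such decomposition:
Bags: B1 = {2, 4}  B2 = {4, 5}  B3 = {3, 5}  B4 = {1, 3}  B5 = {1, 6}
Tree: B1–B2, B2–B3, B3–B4, B4–B5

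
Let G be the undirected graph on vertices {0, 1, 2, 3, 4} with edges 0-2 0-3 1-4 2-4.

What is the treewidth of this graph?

1

A width-1 tree decomposition is:
Bags: B1 = {0, 3}  B2 = {0, 2}  B3 = {2, 4}  B4 = {1, 4}
Tree: B1–B2, B2–B3, B3–B4
Each bag holds 2 vertices, so the decomposition has width 1, which upper-bounds the treewidth. Since G has at least one edge (e.g. 3–0), it is not an edgeless graph, so tw(G) ≥ 1. Therefore the treewidth is 1.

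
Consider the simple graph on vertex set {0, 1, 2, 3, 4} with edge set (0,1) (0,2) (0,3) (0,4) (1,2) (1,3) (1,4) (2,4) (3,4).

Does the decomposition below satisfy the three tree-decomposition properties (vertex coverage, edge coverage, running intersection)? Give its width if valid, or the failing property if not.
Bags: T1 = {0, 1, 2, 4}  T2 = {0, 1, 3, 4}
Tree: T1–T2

Yes; width 3.

Every vertex of G appears in some bag (union = {0, 1, 2, 3, 4}); every edge is covered by a bag; and for each vertex v the set of bags containing v is connected in the bag tree. The decomposition is therefore valid. The largest bag has 4 vertices, so the width is 3.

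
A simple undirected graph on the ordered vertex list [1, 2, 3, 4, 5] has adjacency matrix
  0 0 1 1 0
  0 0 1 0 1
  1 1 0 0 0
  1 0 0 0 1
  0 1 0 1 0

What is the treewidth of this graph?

2

A width-2 tree decomposition is:
Bags: B1 = {1, 2, 3}  B2 = {1, 2, 5}  B3 = {1, 4, 5}
Tree: B1–B2, B2–B3
The largest bag has 3 vertices, giving width 2; this decomposition certifies tw(G) ≤ 2. The edges 1–3–2–5–4–1 form a cycle, so G is not a tree and its treewidth is at least 2. The upper and lower bounds meet at 2, so that is the treewidth.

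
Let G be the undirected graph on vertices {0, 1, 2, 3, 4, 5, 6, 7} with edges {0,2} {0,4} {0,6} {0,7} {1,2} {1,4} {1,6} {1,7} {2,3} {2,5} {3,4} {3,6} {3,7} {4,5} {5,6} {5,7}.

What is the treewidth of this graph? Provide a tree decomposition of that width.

Every bag has size at most 5, so the width is 5 − 1 = 4 and tw(G) ≤ 4. For the lower bound: the 5 vertex sets {0,7}, {4,5}, {3,6}, {1}, {2} are disjoint, each induces a connected subgraph, and every pair is joined by at least one edge of G. Contracting each set to a single vertex therefore yields K_{5} as a minor, and since treewidth is minor-monotone, tw(G) ≥ tw(K_{5}) = 4. Combining the bounds, tw(G) = 4.

Treewidth 4.
One such decomposition:
Bags: B1 = {0, 1, 3, 5, 7}  B2 = {0, 1, 3, 4, 5}  B3 = {0, 1, 3, 5, 6}  B4 = {0, 1, 2, 3, 5}
Tree: B1–B2, B2–B3, B3–B4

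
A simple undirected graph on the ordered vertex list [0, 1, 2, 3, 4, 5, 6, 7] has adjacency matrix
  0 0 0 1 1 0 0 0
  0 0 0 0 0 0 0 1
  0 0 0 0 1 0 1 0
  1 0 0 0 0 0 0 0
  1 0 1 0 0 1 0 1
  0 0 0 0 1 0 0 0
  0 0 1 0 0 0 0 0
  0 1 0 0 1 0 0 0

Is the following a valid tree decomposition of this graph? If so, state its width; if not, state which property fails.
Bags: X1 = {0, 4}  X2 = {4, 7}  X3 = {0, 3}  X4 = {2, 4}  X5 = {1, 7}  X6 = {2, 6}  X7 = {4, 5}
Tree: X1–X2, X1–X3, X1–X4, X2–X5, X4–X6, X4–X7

Every vertex of G appears in some bag (union = {0, 1, 2, 3, 4, 5, 6, 7}); every edge is covered by a bag; and for each vertex v the set of bags containing v is connected in the bag tree. The decomposition is therefore valid. The largest bag has 2 vertices, so the width is 1.

Yes; width 1.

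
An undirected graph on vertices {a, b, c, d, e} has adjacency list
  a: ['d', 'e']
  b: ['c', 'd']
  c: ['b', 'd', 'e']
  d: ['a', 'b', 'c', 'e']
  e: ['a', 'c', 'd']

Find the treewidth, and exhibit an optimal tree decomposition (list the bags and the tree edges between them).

Every bag has size at most 3, so the width is 3 − 1 = 2 and tw(G) ≤ 2. Conversely, {c, d, e} is a clique of size 3, and the vertices of any clique must share a bag in every tree decomposition; so some bag has ≥ 3 vertices and tw(G) ≥ 2. Hence tw(G) = 2 exactly.

Treewidth 2.
One such decomposition:
Bags: B1 = {b, c, d}  B2 = {c, d, e}  B3 = {a, d, e}
Tree: B1–B2, B2–B3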